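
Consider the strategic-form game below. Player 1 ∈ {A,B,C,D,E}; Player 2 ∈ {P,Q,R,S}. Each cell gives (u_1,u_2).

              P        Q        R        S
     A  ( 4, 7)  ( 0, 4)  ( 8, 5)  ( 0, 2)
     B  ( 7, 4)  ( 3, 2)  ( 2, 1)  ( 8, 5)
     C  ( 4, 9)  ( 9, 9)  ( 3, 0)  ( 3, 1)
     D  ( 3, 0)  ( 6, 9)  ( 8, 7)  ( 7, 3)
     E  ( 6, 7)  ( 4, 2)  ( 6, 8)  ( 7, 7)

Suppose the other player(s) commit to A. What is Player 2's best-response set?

BR_2 = {P}

u_2(P vs A) = 7
u_2(Q vs A) = 4
u_2(R vs A) = 5
u_2(S vs A) = 2
max payoff 7 at {P}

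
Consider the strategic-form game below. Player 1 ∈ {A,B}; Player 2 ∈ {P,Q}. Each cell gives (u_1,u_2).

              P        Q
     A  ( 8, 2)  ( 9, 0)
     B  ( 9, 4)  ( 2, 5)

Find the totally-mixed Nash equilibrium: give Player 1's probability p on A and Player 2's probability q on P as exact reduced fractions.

P1 indiff ⇒ q·8+(1-q)·9 = q·9+(1-q)·2 ⇒ q(-1) = (1-q)(-7) ⇒ q = 7/8
P2 indiff ⇒ p·2+(1-p)·4 = p·0+(1-p)·5 ⇒ p(2) = (1-p)(1) ⇒ p = 1/3

p=1/3, q=7/8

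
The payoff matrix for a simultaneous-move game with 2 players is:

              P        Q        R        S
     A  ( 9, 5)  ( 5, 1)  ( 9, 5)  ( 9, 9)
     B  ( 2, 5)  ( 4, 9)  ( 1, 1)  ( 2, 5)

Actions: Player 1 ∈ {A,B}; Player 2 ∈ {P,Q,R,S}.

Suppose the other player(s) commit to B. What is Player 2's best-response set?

u_2(P vs B) = 5
u_2(Q vs B) = 9
u_2(R vs B) = 1
u_2(S vs B) = 5
max payoff 9 at {Q}

P2 best: {Q}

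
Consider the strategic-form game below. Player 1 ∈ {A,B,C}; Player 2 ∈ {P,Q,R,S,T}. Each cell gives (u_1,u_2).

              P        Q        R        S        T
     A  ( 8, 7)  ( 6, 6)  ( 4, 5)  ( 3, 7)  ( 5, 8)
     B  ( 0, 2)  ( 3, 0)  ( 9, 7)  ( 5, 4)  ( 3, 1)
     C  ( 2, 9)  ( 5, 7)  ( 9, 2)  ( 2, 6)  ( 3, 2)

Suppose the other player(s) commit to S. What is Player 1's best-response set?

argmax u_1 = {B}

u_1(A vs S) = 3
u_1(B vs S) = 5
u_1(C vs S) = 2
max payoff 5 at {B}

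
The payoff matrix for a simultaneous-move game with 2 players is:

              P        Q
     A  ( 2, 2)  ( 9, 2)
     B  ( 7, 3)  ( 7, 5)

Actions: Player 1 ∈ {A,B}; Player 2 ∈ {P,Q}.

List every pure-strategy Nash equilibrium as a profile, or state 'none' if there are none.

(A,P): not NE [P1→B gives 7>2]
(A,Q): NE
(B,P): not NE [P2→Q gives 5>3]
(B,Q): not NE [P1→A gives 9>7]

NE set: (A,Q)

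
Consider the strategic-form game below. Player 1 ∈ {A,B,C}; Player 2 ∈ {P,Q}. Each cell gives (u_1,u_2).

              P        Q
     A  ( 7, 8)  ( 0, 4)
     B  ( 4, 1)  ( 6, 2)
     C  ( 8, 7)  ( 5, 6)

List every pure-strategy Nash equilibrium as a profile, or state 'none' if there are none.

(A,P): not NE [P1→C gives 8>7]
(A,Q): not NE [P1→B gives 6>0; P2→P gives 8>4]
(B,P): not NE [P1→C gives 8>4; P2→Q gives 2>1]
(B,Q): NE
(C,P): NE
(C,Q): not NE [P1→B gives 6>5; P2→P gives 7>6]

PSNE = {(B,Q), (C,P)}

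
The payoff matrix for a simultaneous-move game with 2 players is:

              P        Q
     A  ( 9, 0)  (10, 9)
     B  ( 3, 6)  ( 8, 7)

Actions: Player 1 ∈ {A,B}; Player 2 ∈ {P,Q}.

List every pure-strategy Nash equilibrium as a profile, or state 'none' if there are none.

(A,P): not NE [P2→Q gives 9>0]
(A,Q): NE
(B,P): not NE [P1→A gives 9>3; P2→Q gives 7>6]
(B,Q): not NE [P1→A gives 10>8]

Nash profiles: (A,Q)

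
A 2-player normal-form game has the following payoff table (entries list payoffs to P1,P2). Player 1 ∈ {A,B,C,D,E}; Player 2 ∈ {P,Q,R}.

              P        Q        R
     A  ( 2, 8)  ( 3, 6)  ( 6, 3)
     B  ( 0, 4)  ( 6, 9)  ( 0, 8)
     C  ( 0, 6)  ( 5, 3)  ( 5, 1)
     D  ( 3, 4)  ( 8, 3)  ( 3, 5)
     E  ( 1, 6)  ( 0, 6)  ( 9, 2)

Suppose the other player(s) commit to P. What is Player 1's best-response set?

argmax u_1 = {D}

u_1(A vs P) = 2
u_1(B vs P) = 0
u_1(C vs P) = 0
u_1(D vs P) = 3
u_1(E vs P) = 1
max payoff 3 at {D}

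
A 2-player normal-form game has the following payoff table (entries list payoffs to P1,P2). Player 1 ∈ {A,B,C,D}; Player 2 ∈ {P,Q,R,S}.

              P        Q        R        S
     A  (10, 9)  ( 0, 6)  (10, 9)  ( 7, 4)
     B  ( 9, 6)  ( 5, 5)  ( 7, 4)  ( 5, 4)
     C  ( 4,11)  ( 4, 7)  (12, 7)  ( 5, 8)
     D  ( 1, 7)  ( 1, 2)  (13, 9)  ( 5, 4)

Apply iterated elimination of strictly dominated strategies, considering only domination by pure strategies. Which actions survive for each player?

Remaining: P1:{A,C,D} P2:{P,R}

P2 drop Q (P beats it: A:9>6 B:6>5 C:11>7 D:7>2)
P1 drop B (A beats it: P:10>9 R:10>7 S:7>5)
P2 drop S (P beats it: A:9>4 C:11>8 D:7>4)
P1→{A,C,D} P2→{P,R}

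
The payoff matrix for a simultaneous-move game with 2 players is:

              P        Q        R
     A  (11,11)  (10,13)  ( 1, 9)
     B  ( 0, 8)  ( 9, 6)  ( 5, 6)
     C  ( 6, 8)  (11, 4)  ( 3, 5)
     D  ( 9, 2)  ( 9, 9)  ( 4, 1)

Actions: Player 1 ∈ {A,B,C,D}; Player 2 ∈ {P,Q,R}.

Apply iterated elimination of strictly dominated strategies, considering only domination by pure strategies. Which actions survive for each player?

Survivors P1:{A,C} P2:{P,Q}

P2 drop R (P beats it: A:11>9 B:8>6 C:8>5 D:2>1)
P1 drop B (A beats it: P:11>0 Q:10>9)
P1 drop D (A beats it: P:11>9 Q:10>9)
P1→{A,C} P2→{P,Q}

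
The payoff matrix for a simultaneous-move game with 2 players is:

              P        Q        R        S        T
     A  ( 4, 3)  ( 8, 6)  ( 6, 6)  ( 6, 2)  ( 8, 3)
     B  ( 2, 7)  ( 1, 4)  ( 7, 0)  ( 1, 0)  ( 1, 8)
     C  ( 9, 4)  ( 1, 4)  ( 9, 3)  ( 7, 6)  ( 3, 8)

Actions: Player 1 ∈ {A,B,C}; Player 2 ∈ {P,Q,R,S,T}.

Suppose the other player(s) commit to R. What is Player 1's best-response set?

argmax u_1 = {C}

u_1(A vs R) = 6
u_1(B vs R) = 7
u_1(C vs R) = 9
max payoff 9 at {C}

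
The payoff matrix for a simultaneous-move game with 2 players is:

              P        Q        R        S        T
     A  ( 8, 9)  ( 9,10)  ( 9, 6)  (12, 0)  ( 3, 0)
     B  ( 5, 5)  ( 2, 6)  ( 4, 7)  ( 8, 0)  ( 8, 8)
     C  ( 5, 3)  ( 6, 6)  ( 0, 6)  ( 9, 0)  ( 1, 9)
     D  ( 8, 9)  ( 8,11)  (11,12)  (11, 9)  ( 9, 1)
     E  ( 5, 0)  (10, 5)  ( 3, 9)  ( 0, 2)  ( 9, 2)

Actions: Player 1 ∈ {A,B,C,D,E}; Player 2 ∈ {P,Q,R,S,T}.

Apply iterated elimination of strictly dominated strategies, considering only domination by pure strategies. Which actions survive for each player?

IESDS → P1:{A,D,E} P2:{Q,R}

P1 drop B (D beats it: P:8>5 Q:8>2 R:11>4 S:11>8 T:9>8)
P1 drop C (A beats it: P:8>5 Q:9>6 R:9>0 S:12>9 T:3>1)
P2 drop P (Q beats it: A:10>9 D:11>9 E:5>0)
P2 drop S (Q beats it: A:10>0 D:11>9 E:5>2)
P2 drop T (Q beats it: A:10>0 D:11>1 E:5>2)
P1→{A,D,E} P2→{Q,R}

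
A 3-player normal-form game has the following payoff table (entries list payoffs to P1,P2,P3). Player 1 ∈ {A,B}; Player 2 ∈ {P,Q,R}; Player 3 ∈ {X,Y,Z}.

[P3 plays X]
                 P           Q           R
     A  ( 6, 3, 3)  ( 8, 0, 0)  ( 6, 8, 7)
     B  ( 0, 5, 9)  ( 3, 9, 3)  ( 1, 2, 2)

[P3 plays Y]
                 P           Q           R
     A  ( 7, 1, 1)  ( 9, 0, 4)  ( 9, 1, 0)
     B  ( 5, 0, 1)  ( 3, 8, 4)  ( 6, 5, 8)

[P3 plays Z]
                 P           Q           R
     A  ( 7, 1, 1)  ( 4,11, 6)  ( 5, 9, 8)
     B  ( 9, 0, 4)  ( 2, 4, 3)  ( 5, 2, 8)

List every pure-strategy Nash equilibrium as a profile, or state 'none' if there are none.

(A,P,X): not NE [P2→R gives 8>3]
(A,P,Y): not NE [P3→X gives 3>1]
(A,P,Z): not NE [P1→B gives 9>7; P2→Q gives 11>1; P3→X gives 3>1]
(A,Q,X): not NE [P2→R gives 8>0; P3→Z gives 6>0]
(A,Q,Y): not NE [P2→R gives 1>0; P3→Z gives 6>4]
(A,Q,Z): NE
(A,R,X): not NE [P3→Z gives 8>7]
(A,R,Y): not NE [P3→Z gives 8>0]
(A,R,Z): not NE [P2→Q gives 11>9]
(B,P,X): not NE [P1→A gives 6>0; P2→Q gives 9>5]
(B,P,Y): not NE [P1→A gives 7>5; P2→Q gives 8>0; P3→X gives 9>1]
(B,P,Z): not NE [P2→Q gives 4>0; P3→X gives 9>4]
(B,Q,X): not NE [P1→A gives 8>3; P3→Y gives 4>3]
(B,Q,Y): not NE [P1→A gives 9>3]
(B,Q,Z): not NE [P1→A gives 4>2; P3→Y gives 4>3]
(B,R,X): not NE [P1→A gives 6>1; P2→Q gives 9>2; P3→Z gives 8>2]
(B,R,Y): not NE [P1→A gives 9>6; P2→Q gives 8>5]
(B,R,Z): not NE [P2→Q gives 4>2]

Nash profiles: (A,Q,Z)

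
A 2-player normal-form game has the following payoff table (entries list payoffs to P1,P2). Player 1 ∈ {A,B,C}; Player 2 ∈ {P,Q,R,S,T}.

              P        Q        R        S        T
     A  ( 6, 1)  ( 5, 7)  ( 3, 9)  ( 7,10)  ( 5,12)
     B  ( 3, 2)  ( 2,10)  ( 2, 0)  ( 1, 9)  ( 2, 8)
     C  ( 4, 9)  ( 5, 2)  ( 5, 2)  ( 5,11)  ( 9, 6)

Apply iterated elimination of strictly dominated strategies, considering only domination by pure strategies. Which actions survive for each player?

P1 drop B (A beats it: P:6>3 Q:5>2 R:3>2 S:7>1 T:5>2)
P2 drop P (S beats it: A:10>1 C:11>9)
P2 drop Q (S beats it: A:10>7 C:11>2)
P2 drop R (S beats it: A:10>9 C:11>2)
P1→{A,C} P2→{S,T}

Remaining: P1:{A,C} P2:{S,T}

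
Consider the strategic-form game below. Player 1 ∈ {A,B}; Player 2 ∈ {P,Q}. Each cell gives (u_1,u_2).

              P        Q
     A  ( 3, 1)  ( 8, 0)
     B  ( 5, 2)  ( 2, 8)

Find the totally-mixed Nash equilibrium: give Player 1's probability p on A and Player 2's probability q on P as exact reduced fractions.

p=6/7, q=3/4

P1 indiff ⇒ q·3+(1-q)·8 = q·5+(1-q)·2 ⇒ q(-2) = (1-q)(-6) ⇒ q = 3/4
P2 indiff ⇒ p·1+(1-p)·2 = p·0+(1-p)·8 ⇒ p(1) = (1-p)(6) ⇒ p = 6/7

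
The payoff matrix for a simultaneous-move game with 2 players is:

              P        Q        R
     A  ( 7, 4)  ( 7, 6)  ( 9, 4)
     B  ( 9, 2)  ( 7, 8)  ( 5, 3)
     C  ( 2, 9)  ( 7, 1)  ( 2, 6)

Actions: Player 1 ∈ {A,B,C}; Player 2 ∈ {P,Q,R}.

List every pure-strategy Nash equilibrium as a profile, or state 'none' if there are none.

Nash profiles: (A,Q), (B,Q)

(A,P): not NE [P1→B gives 9>7; P2→Q gives 6>4]
(A,Q): NE
(A,R): not NE [P2→Q gives 6>4]
(B,P): not NE [P2→Q gives 8>2]
(B,Q): NE
(B,R): not NE [P1→A gives 9>5; P2→Q gives 8>3]
(C,P): not NE [P1→B gives 9>2]
(C,Q): not NE [P2→P gives 9>1]
(C,R): not NE [P1→A gives 9>2; P2→P gives 9>6]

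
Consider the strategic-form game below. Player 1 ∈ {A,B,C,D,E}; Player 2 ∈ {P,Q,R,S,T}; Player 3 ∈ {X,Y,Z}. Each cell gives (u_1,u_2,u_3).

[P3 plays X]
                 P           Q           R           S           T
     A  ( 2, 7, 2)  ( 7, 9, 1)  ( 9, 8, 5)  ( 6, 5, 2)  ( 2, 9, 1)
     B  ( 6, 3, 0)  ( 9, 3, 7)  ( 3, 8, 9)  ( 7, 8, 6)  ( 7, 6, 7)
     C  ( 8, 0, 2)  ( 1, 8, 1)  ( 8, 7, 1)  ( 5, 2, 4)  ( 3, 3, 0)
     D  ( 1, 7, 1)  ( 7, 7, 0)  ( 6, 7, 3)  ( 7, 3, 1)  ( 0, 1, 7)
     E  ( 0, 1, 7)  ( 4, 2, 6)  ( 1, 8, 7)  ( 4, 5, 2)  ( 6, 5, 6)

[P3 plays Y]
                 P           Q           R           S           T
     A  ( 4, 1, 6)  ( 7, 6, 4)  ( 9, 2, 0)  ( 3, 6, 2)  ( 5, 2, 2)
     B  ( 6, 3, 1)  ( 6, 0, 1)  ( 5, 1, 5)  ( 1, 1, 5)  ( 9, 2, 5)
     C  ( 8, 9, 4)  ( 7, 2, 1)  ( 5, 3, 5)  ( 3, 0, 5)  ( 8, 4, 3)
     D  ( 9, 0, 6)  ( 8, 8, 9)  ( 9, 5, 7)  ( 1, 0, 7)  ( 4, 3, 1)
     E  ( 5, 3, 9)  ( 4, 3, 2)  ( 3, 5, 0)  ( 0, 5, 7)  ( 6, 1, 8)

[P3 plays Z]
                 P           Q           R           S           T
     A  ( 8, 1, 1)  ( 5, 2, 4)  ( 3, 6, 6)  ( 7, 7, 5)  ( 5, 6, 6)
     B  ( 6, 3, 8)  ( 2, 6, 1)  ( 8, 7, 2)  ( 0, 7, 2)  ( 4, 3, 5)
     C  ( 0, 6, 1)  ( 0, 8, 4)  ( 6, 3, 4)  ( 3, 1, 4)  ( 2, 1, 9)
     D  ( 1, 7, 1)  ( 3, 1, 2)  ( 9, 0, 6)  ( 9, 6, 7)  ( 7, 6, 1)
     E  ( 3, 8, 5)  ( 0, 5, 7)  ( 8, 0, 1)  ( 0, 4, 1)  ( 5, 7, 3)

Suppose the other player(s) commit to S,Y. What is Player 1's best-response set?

u_1(A vs S,Y) = 3
u_1(B vs S,Y) = 1
u_1(C vs S,Y) = 3
u_1(D vs S,Y) = 1
u_1(E vs S,Y) = 0
max payoff 3 at {A,C}

argmax u_1 = {A,C}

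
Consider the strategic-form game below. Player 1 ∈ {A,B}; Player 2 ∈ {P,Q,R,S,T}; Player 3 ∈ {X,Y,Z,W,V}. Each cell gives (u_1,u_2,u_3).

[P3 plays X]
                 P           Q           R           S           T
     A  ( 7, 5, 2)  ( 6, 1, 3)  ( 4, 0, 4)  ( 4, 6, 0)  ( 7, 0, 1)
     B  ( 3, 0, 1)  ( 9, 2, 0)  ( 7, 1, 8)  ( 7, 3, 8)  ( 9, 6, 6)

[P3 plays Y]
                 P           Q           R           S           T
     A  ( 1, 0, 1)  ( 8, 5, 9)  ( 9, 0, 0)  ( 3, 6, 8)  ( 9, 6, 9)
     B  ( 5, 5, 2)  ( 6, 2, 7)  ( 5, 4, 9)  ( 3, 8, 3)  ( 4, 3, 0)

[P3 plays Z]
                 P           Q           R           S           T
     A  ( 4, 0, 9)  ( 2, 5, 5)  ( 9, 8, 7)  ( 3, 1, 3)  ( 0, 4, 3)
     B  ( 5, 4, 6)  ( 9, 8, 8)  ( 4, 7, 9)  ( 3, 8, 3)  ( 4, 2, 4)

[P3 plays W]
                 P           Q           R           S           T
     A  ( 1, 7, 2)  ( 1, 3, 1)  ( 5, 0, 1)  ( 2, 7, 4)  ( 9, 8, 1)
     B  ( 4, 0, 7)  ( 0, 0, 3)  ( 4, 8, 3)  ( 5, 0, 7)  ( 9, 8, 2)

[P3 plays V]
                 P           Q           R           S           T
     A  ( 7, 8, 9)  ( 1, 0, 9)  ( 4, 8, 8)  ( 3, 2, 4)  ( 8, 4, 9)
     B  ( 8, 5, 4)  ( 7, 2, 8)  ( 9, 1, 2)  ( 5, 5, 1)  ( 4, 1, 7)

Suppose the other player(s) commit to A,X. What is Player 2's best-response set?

P2 best: {S}

u_2(P vs A,X) = 5
u_2(Q vs A,X) = 1
u_2(R vs A,X) = 0
u_2(S vs A,X) = 6
u_2(T vs A,X) = 0
max payoff 6 at {S}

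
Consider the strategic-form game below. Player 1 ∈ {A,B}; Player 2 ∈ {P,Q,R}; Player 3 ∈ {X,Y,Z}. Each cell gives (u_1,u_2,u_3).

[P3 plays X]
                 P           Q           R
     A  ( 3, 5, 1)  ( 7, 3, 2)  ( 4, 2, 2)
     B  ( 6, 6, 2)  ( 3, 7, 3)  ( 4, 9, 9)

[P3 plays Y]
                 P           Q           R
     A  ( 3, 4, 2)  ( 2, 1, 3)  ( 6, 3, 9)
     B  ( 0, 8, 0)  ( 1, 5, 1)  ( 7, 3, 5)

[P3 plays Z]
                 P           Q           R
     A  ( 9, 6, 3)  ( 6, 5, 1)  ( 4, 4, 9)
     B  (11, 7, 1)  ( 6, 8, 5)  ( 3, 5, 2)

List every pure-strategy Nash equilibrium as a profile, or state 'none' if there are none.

(A,P,X): not NE [P1→B gives 6>3; P3→Z gives 3>1]
(A,P,Y): not NE [P3→Z gives 3>2]
(A,P,Z): not NE [P1→B gives 11>9]
(A,Q,X): not NE [P2→P gives 5>3; P3→Y gives 3>2]
(A,Q,Y): not NE [P2→P gives 4>1]
(A,Q,Z): not NE [P2→P gives 6>5; P3→Y gives 3>1]
(A,R,X): not NE [P2→P gives 5>2; P3→Z gives 9>2]
(A,R,Y): not NE [P1→B gives 7>6; P2→P gives 4>3]
(A,R,Z): not NE [P2→P gives 6>4]
(B,P,X): not NE [P2→R gives 9>6]
(B,P,Y): not NE [P1→A gives 3>0; P3→X gives 2>0]
(B,P,Z): not NE [P2→Q gives 8>7; P3→X gives 2>1]
(B,Q,X): not NE [P1→A gives 7>3; P2→R gives 9>7; P3→Z gives 5>3]
(B,Q,Y): not NE [P1→A gives 2>1; P2→P gives 8>5; P3→Z gives 5>1]
(B,Q,Z): NE
(B,R,X): NE
(B,R,Y): not NE [P2→P gives 8>3; P3→X gives 9>5]
(B,R,Z): not NE [P1→A gives 4>3; P2→Q gives 8>5; P3→X gives 9>2]

Nash profiles: (B,Q,Z), (B,R,X)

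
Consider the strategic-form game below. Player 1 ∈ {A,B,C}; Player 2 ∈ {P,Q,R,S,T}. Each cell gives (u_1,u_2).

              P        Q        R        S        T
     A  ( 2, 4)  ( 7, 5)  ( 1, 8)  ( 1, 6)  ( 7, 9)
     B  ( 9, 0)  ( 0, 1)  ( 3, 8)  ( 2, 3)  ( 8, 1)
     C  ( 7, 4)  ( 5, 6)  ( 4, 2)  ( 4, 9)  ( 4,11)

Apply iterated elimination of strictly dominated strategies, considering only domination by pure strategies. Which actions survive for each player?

P2 drop P (Q beats it: A:5>4 B:1>0 C:6>4)
P2 drop Q (S beats it: A:6>5 B:3>1 C:9>6)
P1 drop A (B beats it: R:3>1 S:2>1 T:8>7)
P1→{B,C} P2→{R,S,T}

IESDS → P1:{B,C} P2:{R,S,T}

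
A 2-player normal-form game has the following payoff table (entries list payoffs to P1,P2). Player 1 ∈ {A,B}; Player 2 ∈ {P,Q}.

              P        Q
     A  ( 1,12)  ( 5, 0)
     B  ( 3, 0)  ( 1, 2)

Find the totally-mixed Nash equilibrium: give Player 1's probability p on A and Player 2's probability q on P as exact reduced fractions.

P1 indiff ⇒ q·1+(1-q)·5 = q·3+(1-q)·1 ⇒ q(-2) = (1-q)(-4) ⇒ q = 2/3
P2 indiff ⇒ p·12+(1-p)·0 = p·0+(1-p)·2 ⇒ p(12) = (1-p)(2) ⇒ p = 1/7

p=1/7, q=2/3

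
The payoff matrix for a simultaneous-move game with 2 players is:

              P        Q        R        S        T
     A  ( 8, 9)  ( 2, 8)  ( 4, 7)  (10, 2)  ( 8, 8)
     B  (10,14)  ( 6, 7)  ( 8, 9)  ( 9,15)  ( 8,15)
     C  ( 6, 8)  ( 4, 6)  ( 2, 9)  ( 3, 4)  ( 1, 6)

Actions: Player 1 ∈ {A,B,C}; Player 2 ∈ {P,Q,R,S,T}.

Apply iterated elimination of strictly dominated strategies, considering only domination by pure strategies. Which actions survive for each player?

P1 drop C (B beats it: P:10>6 Q:6>4 R:8>2 S:9>3 T:8>1)
P2 drop Q (P beats it: A:9>8 B:14>7)
P2 drop R (P beats it: A:9>7 B:14>9)
P1→{A,B} P2→{P,S,T}

Survivors P1:{A,B} P2:{P,S,T}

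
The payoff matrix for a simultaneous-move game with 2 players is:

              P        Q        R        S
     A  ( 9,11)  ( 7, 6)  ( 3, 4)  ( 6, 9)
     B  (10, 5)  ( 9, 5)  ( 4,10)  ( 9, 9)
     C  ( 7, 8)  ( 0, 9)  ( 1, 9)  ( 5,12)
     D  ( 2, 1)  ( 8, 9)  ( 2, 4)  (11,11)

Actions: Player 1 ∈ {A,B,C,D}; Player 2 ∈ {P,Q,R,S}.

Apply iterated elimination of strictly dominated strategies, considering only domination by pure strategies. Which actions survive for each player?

P1 drop A (B beats it: P:10>9 Q:9>7 R:4>3 S:9>6)
P1 drop C (B beats it: P:10>7 Q:9>0 R:4>1 S:9>5)
P2 drop P (R beats it: B:10>5 D:4>1)
P2 drop Q (S beats it: B:9>5 D:11>9)
P1→{B,D} P2→{R,S}

Survivors P1:{B,D} P2:{R,S}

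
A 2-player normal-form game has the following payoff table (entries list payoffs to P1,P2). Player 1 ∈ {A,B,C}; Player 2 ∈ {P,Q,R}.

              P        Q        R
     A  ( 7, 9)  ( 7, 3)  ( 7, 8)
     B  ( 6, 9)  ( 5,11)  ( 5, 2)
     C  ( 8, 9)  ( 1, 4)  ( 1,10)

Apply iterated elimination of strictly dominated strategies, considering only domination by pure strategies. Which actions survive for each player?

P1 drop B (A beats it: P:7>6 Q:7>5 R:7>5)
P2 drop Q (P beats it: A:9>3 C:9>4)
P1→{A,C} P2→{P,R}

Survivors P1:{A,C} P2:{P,R}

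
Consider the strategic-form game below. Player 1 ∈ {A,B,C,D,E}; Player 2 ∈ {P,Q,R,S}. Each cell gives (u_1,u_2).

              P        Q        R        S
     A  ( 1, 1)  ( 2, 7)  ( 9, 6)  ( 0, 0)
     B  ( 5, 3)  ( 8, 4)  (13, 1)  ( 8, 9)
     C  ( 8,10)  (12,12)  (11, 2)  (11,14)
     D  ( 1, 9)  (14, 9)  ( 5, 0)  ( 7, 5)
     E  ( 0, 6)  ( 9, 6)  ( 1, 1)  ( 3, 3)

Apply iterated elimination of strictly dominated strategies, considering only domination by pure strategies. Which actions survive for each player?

P1 drop A (B beats it: P:5>1 Q:8>2 R:13>9 S:8>0)
P1 drop E (C beats it: P:8>0 Q:12>9 R:11>1 S:11>3)
P2 drop R (P beats it: B:3>1 C:10>2 D:9>0)
P1 drop B (C beats it: P:8>5 Q:12>8 S:11>8)
P1→{C,D} P2→{P,Q,S}

IESDS → P1:{C,D} P2:{P,Q,S}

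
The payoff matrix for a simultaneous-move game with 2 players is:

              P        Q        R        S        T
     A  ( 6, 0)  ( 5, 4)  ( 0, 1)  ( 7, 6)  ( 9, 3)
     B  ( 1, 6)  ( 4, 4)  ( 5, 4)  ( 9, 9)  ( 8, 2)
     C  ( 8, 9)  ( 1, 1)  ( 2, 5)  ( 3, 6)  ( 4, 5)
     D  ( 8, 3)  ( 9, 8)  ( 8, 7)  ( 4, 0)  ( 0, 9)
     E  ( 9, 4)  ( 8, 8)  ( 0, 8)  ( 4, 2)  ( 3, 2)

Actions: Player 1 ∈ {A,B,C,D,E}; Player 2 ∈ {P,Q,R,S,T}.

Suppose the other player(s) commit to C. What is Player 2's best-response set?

u_2(P vs C) = 9
u_2(Q vs C) = 1
u_2(R vs C) = 5
u_2(S vs C) = 6
u_2(T vs C) = 5
max payoff 9 at {P}

BR_2 = {P}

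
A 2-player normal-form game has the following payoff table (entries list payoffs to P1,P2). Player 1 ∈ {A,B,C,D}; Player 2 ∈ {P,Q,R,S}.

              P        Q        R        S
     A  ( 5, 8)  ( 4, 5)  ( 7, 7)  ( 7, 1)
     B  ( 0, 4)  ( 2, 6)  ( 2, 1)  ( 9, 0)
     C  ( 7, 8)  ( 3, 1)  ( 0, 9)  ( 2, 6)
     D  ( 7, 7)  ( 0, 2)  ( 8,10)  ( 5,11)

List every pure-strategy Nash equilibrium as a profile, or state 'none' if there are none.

(A,P): not NE [P1→D gives 7>5]
(A,Q): not NE [P2→P gives 8>5]
(A,R): not NE [P1→D gives 8>7; P2→P gives 8>7]
(A,S): not NE [P1→B gives 9>7; P2→P gives 8>1]
(B,P): not NE [P1→D gives 7>0; P2→Q gives 6>4]
(B,Q): not NE [P1→A gives 4>2]
(B,R): not NE [P1→D gives 8>2; P2→Q gives 6>1]
(B,S): not NE [P2→Q gives 6>0]
(C,P): not NE [P2→R gives 9>8]
(C,Q): not NE [P1→A gives 4>3; P2→R gives 9>1]
(C,R): not NE [P1→D gives 8>0]
(C,S): not NE [P1→B gives 9>2; P2→R gives 9>6]
(D,P): not NE [P2→S gives 11>7]
(D,Q): not NE [P1→A gives 4>0; P2→S gives 11>2]
(D,R): not NE [P2→S gives 11>10]
(D,S): not NE [P1→B gives 9>5]

No pure NE.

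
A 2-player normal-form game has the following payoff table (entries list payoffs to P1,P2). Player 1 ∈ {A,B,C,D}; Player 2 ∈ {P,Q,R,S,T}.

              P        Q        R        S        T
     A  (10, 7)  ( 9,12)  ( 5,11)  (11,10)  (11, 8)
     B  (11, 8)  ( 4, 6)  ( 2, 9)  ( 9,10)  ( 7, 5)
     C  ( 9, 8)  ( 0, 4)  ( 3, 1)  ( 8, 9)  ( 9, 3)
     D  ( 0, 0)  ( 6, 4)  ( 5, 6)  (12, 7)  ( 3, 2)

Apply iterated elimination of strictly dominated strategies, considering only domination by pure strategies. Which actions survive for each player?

P1 drop C (A beats it: P:10>9 Q:9>0 R:5>3 S:11>8 T:11>9)
P2 drop P (R beats it: A:11>7 B:9>8 D:6>0)
P1 drop B (A beats it: Q:9>4 R:5>2 S:11>9 T:11>7)
P2 drop T (Q beats it: A:12>8 D:4>2)
P1→{A,D} P2→{Q,R,S}

Survivors P1:{A,D} P2:{Q,R,S}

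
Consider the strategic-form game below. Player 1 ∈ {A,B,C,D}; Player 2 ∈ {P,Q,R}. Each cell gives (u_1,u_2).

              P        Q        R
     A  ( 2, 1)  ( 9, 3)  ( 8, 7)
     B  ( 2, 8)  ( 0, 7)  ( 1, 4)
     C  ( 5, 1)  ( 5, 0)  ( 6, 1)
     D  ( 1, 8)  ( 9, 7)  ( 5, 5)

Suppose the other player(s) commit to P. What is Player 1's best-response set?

BR_1 = {C}

u_1(A vs P) = 2
u_1(B vs P) = 2
u_1(C vs P) = 5
u_1(D vs P) = 1
max payoff 5 at {C}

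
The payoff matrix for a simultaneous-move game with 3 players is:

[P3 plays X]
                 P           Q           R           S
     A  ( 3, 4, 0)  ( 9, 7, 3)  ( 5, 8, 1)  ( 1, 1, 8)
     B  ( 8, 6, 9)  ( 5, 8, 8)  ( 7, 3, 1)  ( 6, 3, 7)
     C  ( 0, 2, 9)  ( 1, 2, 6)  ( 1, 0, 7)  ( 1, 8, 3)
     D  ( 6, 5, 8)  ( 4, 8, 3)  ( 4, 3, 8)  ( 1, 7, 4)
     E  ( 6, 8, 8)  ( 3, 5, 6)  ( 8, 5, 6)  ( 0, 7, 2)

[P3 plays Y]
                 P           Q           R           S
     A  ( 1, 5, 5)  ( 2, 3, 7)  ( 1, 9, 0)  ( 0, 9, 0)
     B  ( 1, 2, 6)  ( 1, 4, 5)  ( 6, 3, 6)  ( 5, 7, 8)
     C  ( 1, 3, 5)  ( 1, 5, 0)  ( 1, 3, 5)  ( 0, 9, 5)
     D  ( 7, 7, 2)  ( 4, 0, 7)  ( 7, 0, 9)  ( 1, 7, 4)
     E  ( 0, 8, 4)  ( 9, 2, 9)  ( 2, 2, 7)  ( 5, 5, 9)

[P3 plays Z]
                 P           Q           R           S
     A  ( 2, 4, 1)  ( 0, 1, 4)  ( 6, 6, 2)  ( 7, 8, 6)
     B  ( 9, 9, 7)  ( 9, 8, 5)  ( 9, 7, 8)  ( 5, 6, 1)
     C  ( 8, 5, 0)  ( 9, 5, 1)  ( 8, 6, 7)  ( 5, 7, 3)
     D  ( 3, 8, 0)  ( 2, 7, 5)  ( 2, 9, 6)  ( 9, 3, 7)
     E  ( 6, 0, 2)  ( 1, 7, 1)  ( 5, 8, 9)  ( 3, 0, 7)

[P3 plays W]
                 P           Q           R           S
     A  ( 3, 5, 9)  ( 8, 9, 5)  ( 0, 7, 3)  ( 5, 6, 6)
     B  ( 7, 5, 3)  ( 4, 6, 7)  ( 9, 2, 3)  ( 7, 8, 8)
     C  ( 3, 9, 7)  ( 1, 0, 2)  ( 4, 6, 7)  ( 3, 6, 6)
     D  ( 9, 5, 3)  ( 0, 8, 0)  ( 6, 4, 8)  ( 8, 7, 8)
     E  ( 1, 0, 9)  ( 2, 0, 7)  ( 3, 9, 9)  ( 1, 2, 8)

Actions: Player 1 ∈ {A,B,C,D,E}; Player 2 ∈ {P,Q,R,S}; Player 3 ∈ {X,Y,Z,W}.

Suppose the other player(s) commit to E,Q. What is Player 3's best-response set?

u_3(X vs E,Q) = 6
u_3(Y vs E,Q) = 9
u_3(Z vs E,Q) = 1
u_3(W vs E,Q) = 7
max payoff 9 at {Y}

BR_3 = {Y}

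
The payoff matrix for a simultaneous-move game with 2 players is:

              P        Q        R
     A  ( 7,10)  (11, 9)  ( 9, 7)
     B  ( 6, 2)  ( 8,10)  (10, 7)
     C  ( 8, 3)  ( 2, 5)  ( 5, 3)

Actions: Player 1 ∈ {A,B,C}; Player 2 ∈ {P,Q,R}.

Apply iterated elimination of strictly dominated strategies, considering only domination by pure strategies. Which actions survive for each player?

P2 drop R (Q beats it: A:9>7 B:10>7 C:5>3)
P1 drop B (A beats it: P:7>6 Q:11>8)
P1→{A,C} P2→{P,Q}

IESDS → P1:{A,C} P2:{P,Q}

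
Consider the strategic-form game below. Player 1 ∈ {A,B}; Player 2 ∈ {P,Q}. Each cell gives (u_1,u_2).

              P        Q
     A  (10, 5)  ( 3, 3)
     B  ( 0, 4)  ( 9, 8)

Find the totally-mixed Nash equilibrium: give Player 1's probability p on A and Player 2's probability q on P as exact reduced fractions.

P1 indiff ⇒ q·10+(1-q)·3 = q·0+(1-q)·9 ⇒ q(10) = (1-q)(6) ⇒ q = 3/8
P2 indiff ⇒ p·5+(1-p)·4 = p·3+(1-p)·8 ⇒ p(2) = (1-p)(4) ⇒ p = 2/3

p=2/3, q=3/8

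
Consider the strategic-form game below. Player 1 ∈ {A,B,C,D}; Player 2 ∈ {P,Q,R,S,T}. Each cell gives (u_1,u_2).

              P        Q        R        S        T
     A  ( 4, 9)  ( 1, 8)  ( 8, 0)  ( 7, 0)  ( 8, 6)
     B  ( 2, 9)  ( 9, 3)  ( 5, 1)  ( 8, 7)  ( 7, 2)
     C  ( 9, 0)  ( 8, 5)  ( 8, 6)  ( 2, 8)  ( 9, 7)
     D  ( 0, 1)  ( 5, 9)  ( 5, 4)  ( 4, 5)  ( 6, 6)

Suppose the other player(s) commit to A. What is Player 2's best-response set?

u_2(P vs A) = 9
u_2(Q vs A) = 8
u_2(R vs A) = 0
u_2(S vs A) = 0
u_2(T vs A) = 6
max payoff 9 at {P}

BR_2 = {P}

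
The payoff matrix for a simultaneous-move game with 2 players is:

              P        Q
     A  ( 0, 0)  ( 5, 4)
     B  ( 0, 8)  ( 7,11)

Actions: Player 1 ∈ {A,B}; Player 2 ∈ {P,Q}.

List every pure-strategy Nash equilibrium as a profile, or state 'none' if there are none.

(A,P): not NE [P2→Q gives 4>0]
(A,Q): not NE [P1→B gives 7>5]
(B,P): not NE [P2→Q gives 11>8]
(B,Q): NE

PSNE = {(B,Q)}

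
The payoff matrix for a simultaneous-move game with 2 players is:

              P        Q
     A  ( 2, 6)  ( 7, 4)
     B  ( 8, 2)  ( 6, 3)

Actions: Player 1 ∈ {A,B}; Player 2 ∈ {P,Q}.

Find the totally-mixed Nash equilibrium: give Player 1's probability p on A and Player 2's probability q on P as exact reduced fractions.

(p,q) = (1/3, 1/7)

P1 indiff ⇒ q·2+(1-q)·7 = q·8+(1-q)·6 ⇒ q(-6) = (1-q)(-1) ⇒ q = 1/7
P2 indiff ⇒ p·6+(1-p)·2 = p·4+(1-p)·3 ⇒ p(2) = (1-p)(1) ⇒ p = 1/3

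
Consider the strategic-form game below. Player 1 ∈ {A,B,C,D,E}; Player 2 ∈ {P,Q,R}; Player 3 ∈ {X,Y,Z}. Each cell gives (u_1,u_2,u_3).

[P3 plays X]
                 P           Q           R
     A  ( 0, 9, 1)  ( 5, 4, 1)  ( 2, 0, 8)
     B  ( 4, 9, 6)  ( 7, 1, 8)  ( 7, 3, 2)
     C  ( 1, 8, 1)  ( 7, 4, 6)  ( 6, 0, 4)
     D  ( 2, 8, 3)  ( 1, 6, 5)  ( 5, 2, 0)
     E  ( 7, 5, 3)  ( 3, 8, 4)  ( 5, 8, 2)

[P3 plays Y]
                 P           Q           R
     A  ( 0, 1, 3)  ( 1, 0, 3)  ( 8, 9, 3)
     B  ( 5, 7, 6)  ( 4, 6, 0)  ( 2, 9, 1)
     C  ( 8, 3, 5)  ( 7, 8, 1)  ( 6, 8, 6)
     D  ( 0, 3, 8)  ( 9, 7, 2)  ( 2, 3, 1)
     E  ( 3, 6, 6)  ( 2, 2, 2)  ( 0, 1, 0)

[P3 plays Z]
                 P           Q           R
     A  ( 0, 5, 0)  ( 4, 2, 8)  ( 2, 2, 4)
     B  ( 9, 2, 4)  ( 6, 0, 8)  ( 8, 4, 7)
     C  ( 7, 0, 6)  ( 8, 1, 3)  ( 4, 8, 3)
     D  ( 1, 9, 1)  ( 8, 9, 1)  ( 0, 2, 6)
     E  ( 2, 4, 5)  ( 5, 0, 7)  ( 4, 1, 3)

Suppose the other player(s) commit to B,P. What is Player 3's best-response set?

argmax u_3 = {X,Y}

u_3(X vs B,P) = 6
u_3(Y vs B,P) = 6
u_3(Z vs B,P) = 4
max payoff 6 at {X,Y}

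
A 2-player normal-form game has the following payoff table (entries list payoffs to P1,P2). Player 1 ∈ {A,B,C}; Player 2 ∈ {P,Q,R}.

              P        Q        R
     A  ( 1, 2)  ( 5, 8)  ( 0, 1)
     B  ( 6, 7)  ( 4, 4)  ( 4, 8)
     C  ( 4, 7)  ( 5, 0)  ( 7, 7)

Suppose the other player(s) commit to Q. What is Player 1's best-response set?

u_1(A vs Q) = 5
u_1(B vs Q) = 4
u_1(C vs Q) = 5
max payoff 5 at {A,C}

P1 best: {A,C}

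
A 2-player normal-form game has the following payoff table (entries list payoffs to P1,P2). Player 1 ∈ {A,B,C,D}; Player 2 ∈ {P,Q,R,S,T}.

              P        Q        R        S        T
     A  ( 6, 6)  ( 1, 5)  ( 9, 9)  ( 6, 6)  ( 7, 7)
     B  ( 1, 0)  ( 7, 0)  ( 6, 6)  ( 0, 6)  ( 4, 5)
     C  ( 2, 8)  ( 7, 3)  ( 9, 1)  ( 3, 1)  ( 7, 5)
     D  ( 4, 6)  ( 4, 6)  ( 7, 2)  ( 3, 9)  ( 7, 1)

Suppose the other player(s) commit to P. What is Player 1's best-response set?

u_1(A vs P) = 6
u_1(B vs P) = 1
u_1(C vs P) = 2
u_1(D vs P) = 4
max payoff 6 at {A}

P1 best: {A}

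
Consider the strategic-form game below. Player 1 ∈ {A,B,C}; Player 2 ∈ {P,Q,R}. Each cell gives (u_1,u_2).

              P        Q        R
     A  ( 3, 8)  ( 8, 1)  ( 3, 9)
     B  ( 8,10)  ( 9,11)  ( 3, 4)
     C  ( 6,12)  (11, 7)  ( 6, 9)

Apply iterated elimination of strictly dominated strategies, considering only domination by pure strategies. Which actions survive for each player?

Survivors P1:{B,C} P2:{P,Q}

P1 drop A (C beats it: P:6>3 Q:11>8 R:6>3)
P2 drop R (P beats it: B:10>4 C:12>9)
P1→{B,C} P2→{P,Q}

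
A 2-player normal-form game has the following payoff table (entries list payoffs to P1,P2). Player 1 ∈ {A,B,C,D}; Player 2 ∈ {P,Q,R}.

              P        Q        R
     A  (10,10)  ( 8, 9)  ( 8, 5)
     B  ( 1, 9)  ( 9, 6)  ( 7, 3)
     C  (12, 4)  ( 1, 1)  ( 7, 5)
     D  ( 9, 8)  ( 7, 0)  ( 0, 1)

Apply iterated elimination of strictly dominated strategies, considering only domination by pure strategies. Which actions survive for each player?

P1 drop D (A beats it: P:10>9 Q:8>7 R:8>0)
P2 drop Q (P beats it: A:10>9 B:9>6 C:4>1)
P1 drop B (A beats it: P:10>1 R:8>7)
P1→{A,C} P2→{P,R}

Survivors P1:{A,C} P2:{P,R}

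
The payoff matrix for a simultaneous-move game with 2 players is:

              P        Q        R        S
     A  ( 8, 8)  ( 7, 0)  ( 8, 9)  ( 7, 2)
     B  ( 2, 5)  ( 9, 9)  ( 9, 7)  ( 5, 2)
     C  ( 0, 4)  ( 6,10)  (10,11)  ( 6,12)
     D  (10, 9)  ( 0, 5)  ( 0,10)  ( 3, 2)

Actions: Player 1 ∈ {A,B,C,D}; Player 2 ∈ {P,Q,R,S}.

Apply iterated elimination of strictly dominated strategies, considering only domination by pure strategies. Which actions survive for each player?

P2 drop P (R beats it: A:9>8 B:7>5 C:11>4 D:10>9)
P1 drop D (A beats it: Q:7>0 R:8>0 S:7>3)
P1→{A,B,C} P2→{Q,R,S}

Survivors P1:{A,B,C} P2:{Q,R,S}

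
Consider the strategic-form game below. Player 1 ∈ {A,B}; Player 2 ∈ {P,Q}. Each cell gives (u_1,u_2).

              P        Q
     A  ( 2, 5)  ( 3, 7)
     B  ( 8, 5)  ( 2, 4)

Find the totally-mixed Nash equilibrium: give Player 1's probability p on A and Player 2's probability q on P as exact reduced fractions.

P1 indiff ⇒ q·2+(1-q)·3 = q·8+(1-q)·2 ⇒ q(-6) = (1-q)(-1) ⇒ q = 1/7
P2 indiff ⇒ p·5+(1-p)·5 = p·7+(1-p)·4 ⇒ p(-2) = (1-p)(-1) ⇒ p = 1/3

P1 mixes 1/3 on A; P2 mixes 1/7 on P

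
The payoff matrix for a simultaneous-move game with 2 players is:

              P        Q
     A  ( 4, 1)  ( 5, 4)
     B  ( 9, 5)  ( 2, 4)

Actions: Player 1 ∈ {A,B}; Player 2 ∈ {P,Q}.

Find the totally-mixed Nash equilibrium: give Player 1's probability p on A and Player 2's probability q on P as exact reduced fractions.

(p,q) = (1/4, 3/8)

P1 indiff ⇒ q·4+(1-q)·5 = q·9+(1-q)·2 ⇒ q(-5) = (1-q)(-3) ⇒ q = 3/8
P2 indiff ⇒ p·1+(1-p)·5 = p·4+(1-p)·4 ⇒ p(-3) = (1-p)(-1) ⇒ p = 1/4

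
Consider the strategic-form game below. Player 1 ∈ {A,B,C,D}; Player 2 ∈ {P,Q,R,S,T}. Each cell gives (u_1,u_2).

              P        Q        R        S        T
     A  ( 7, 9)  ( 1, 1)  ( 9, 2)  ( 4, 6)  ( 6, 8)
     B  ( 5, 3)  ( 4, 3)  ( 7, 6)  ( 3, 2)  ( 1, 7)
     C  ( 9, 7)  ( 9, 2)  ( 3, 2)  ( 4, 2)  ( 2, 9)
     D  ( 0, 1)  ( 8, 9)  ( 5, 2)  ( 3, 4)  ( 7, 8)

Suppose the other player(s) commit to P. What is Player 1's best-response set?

BR_1 = {C}

u_1(A vs P) = 7
u_1(B vs P) = 5
u_1(C vs P) = 9
u_1(D vs P) = 0
max payoff 9 at {C}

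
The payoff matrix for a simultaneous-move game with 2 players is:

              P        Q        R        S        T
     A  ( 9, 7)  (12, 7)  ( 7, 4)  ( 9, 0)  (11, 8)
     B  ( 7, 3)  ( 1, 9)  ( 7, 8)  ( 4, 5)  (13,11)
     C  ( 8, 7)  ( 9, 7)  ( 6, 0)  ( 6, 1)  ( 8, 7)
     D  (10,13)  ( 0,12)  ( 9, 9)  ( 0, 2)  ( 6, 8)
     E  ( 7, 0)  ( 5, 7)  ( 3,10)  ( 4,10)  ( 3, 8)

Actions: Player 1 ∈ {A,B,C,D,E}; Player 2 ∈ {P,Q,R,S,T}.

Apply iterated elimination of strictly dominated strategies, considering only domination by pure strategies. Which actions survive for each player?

P1 drop C (A beats it: P:9>8 Q:12>9 R:7>6 S:9>6 T:11>8)
P1 drop E (A beats it: P:9>7 Q:12>5 R:7>3 S:9>4 T:11>3)
P2 drop R (Q beats it: A:7>4 B:9>8 D:12>9)
P2 drop S (Q beats it: A:7>0 B:9>5 D:12>2)
P1→{A,B,D} P2→{P,Q,T}

Remaining: P1:{A,B,D} P2:{P,Q,T}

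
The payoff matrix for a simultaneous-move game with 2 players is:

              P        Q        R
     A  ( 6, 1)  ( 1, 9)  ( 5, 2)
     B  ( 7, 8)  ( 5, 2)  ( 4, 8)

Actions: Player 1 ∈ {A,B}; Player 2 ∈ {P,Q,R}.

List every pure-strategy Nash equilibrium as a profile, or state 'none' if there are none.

(A,P): not NE [P1→B gives 7>6; P2→Q gives 9>1]
(A,Q): not NE [P1→B gives 5>1]
(A,R): not NE [P2→Q gives 9>2]
(B,P): NE
(B,Q): not NE [P2→R gives 8>2]
(B,R): not NE [P1→A gives 5>4]

NE set: (B,P)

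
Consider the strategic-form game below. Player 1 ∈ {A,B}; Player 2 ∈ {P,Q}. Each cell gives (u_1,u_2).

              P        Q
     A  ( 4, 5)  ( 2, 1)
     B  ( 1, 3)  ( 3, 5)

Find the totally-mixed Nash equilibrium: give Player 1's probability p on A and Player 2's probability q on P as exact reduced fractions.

(p,q) = (1/3, 1/4)

P1 indiff ⇒ q·4+(1-q)·2 = q·1+(1-q)·3 ⇒ q(3) = (1-q)(1) ⇒ q = 1/4
P2 indiff ⇒ p·5+(1-p)·3 = p·1+(1-p)·5 ⇒ p(4) = (1-p)(2) ⇒ p = 1/3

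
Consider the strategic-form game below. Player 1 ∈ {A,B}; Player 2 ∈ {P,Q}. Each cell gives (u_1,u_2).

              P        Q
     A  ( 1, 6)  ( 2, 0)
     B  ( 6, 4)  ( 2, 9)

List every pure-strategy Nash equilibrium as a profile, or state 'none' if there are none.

NE set: (B,Q)

(A,P): not NE [P1→B gives 6>1]
(A,Q): not NE [P2→P gives 6>0]
(B,P): not NE [P2→Q gives 9>4]
(B,Q): NE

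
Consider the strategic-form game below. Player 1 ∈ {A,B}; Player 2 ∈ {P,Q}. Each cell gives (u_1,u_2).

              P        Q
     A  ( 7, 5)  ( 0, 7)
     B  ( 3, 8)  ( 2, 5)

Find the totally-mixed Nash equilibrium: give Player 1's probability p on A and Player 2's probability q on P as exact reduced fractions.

P1 mixes 3/5 on A; P2 mixes 1/3 on P

P1 indiff ⇒ q·7+(1-q)·0 = q·3+(1-q)·2 ⇒ q(4) = (1-q)(2) ⇒ q = 1/3
P2 indiff ⇒ p·5+(1-p)·8 = p·7+(1-p)·5 ⇒ p(-2) = (1-p)(-3) ⇒ p = 3/5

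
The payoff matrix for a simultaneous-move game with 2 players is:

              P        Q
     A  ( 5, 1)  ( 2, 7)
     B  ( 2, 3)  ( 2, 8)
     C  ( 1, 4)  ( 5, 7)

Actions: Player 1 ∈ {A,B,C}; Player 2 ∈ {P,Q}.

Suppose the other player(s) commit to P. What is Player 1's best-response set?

u_1(A vs P) = 5
u_1(B vs P) = 2
u_1(C vs P) = 1
max payoff 5 at {A}

BR_1 = {A}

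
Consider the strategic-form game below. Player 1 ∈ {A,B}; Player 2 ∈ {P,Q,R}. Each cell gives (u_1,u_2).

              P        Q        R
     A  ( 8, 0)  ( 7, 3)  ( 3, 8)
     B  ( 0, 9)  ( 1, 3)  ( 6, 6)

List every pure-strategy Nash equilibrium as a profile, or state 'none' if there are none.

Equilibria: none

(A,P): not NE [P2→R gives 8>0]
(A,Q): not NE [P2→R gives 8>3]
(A,R): not NE [P1→B gives 6>3]
(B,P): not NE [P1→A gives 8>0]
(B,Q): not NE [P1→A gives 7>1; P2→P gives 9>3]
(B,R): not NE [P2→P gives 9>6]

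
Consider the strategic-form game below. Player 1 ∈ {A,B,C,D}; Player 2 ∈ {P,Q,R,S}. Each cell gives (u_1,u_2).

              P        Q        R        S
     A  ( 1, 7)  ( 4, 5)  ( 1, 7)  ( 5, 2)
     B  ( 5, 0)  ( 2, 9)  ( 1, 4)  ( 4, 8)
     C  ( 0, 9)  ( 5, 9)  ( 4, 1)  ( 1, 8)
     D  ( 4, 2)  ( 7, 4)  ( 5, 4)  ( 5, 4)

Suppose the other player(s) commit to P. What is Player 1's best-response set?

argmax u_1 = {B}

u_1(A vs P) = 1
u_1(B vs P) = 5
u_1(C vs P) = 0
u_1(D vs P) = 4
max payoff 5 at {B}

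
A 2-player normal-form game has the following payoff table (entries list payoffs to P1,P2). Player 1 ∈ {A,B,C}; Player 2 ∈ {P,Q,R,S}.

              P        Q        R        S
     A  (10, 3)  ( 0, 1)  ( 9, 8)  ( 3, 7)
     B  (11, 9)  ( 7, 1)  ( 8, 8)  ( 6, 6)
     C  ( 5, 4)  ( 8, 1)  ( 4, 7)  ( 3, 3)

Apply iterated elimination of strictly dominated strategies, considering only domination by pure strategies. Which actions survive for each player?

IESDS → P1:{A,B} P2:{P,R}

P2 drop Q (P beats it: A:3>1 B:9>1 C:4>1)
P1 drop C (B beats it: P:11>5 R:8>4 S:6>3)
P2 drop S (R beats it: A:8>7 B:8>6)
P1→{A,B} P2→{P,R}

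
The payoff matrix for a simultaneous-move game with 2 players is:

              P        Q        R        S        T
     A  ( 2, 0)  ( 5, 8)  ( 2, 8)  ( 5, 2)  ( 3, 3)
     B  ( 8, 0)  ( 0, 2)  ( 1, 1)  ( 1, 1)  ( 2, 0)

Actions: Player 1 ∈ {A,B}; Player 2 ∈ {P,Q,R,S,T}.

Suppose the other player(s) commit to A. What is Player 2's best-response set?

u_2(P vs A) = 0
u_2(Q vs A) = 8
u_2(R vs A) = 8
u_2(S vs A) = 2
u_2(T vs A) = 3
max payoff 8 at {Q,R}

argmax u_2 = {Q,R}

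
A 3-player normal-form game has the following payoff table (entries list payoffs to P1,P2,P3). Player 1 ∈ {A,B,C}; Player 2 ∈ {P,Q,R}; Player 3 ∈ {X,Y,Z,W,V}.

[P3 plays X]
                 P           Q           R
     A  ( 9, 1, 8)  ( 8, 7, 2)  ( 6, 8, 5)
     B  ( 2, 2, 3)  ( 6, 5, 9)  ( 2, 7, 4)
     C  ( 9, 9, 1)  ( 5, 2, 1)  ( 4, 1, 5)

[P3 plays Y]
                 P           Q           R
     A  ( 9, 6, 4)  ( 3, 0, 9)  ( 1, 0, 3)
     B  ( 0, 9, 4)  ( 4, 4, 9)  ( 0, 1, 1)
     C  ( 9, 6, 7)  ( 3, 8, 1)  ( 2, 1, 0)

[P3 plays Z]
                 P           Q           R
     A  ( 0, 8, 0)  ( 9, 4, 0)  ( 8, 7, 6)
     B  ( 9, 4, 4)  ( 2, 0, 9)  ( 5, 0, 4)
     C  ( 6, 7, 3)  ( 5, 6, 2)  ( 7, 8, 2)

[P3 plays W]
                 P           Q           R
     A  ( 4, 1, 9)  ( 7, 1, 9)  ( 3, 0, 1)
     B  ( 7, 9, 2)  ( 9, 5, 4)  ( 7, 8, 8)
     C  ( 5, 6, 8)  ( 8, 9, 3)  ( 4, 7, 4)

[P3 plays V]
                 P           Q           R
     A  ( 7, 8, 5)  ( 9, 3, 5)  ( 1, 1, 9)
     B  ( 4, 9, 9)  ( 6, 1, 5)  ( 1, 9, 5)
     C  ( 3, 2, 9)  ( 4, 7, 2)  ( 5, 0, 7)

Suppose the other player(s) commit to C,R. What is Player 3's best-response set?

BR_3 = {V}

u_3(X vs C,R) = 5
u_3(Y vs C,R) = 0
u_3(Z vs C,R) = 2
u_3(W vs C,R) = 4
u_3(V vs C,R) = 7
max payoff 7 at {V}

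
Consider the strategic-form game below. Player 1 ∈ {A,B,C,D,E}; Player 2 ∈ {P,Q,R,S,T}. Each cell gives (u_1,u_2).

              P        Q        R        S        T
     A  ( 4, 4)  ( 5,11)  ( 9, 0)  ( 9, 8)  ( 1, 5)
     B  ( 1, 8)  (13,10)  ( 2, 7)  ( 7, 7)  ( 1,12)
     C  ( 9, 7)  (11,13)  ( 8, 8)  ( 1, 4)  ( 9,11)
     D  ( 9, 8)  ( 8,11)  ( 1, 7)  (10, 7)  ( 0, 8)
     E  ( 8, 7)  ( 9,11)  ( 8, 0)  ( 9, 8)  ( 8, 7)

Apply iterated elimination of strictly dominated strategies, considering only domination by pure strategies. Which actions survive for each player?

P2 drop P (Q beats it: A:11>4 B:10>8 C:13>7 D:11>8 E:11>7)
P2 drop R (Q beats it: A:11>0 B:10>7 C:13>8 D:11>7 E:11>0)
P2 drop S (Q beats it: A:11>8 B:10>7 C:13>4 D:11>7 E:11>8)
P1 drop A (C beats it: Q:11>5 T:9>1)
P1 drop D (B beats it: Q:13>8 T:1>0)
P1 drop E (C beats it: Q:11>9 T:9>8)
P1→{B,C} P2→{Q,T}

Remaining: P1:{B,C} P2:{Q,T}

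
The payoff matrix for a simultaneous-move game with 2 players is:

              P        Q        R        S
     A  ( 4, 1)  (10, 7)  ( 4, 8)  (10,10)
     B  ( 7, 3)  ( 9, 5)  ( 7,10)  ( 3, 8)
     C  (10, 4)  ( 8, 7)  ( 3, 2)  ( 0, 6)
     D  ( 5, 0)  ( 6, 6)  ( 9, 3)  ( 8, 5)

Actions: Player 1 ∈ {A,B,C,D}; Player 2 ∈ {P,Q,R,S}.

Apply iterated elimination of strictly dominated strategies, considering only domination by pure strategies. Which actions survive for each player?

Survivors P1:{A,B,D} P2:{Q,R,S}

P2 drop P (Q beats it: A:7>1 B:5>3 C:7>4 D:6>0)
P1 drop C (A beats it: Q:10>8 R:4>3 S:10>0)
P1→{A,B,D} P2→{Q,R,S}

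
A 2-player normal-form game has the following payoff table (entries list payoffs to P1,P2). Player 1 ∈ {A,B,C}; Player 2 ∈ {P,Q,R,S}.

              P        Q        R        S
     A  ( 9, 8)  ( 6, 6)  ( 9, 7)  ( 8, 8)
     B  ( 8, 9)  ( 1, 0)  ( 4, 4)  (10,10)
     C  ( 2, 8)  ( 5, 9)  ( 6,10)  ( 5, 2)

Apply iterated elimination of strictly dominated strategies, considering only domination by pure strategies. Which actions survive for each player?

Remaining: P1:{A,B} P2:{P,S}

P1 drop C (A beats it: P:9>2 Q:6>5 R:9>6 S:8>5)
P2 drop Q (P beats it: A:8>6 B:9>0)
P2 drop R (P beats it: A:8>7 B:9>4)
P1→{A,B} P2→{P,S}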